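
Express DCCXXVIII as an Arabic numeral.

DCCXXVIII: D=500, C=100, C=100, X=10, X=10, V=5, I=1, I=1, I=1
500 + 100 + 100 + 10 + 10 + 5 + 1 + 1 + 1 = 728

728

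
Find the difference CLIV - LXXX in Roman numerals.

CLIV = 154
LXXX = 80
154 - 80 = 74

LXXIV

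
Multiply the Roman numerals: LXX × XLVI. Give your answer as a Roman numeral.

LXX = 70
XLVI = 46
70 × 46 = 3220

MMMCCXX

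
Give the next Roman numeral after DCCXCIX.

DCCXCIX = 799, so the next integer is 799 + 1 = 800

DCCC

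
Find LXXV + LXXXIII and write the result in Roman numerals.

LXXV = 75
LXXXIII = 83
75 + 83 = 158

CLVIII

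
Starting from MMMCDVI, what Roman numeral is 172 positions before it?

MMMCDVI = 3406
3406 - 172 = 3234

MMMCCXXXIV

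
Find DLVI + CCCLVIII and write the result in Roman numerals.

DLVI = 556
CCCLVIII = 358
556 + 358 = 914

CMXIV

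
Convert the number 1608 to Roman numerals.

Convert 1608 to Roman numerals:
  1608 contains 1×1000 (M)
  608 contains 1×500 (D)
  108 contains 1×100 (C)
  8 contains 1×5 (V)
  3 contains 3×1 (III)

MDCVIII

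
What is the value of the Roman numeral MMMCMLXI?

MMMCMLXI: M=1000, M=1000, M=1000, CM=900, L=50, X=10, I=1
1000 + 1000 + 1000 + 900 + 50 + 10 + 1 = 3961

3961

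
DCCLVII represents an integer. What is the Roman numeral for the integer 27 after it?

DCCLVII = 757
757 + 27 = 784

DCCLXXXIV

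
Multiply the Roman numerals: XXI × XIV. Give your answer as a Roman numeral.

XXI = 21
XIV = 14
21 × 14 = 294

CCXCIV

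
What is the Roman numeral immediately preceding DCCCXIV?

DCCCXIV = 814; previous is 813

DCCCXIII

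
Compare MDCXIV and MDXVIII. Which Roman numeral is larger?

MDCXIV = 1614
MDXVIII = 1518
1614 is larger

MDCXIV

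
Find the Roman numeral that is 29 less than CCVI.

CCVI = 206
206 - 29 = 177

CLXXVII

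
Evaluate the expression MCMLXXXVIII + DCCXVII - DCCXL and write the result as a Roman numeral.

MCMLXXXVIII = 1988, DCCXVII = 717, DCCXL = 740
1988 + 717 = 2705
2705 - 740 = 1965

MCMLXV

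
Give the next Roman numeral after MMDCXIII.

MMDCXIII = 2613; next is 2614

MMDCXIV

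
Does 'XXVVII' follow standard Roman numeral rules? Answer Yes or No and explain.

'XXVVII': V should not appear more than once

No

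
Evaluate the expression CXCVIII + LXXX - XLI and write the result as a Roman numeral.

CXCVIII = 198, LXXX = 80, XLI = 41
198 + 80 = 278
278 - 41 = 237

CCXXXVII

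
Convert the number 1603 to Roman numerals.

Convert 1603 to Roman numerals:
  1603 contains 1×1000 (M)
  603 contains 1×500 (D)
  103 contains 1×100 (C)
  3 contains 3×1 (III)

MDCIII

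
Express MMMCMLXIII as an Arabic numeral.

MMMCMLXIII: M=1000, M=1000, M=1000, CM=900, L=50, X=10, I=1, I=1, I=1
1000 + 1000 + 1000 + 900 + 50 + 10 + 1 + 1 + 1 = 3963

3963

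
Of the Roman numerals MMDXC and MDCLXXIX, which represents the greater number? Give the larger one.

MMDXC = 2590
MDCLXXIX = 1679
2590 is larger

MMDXC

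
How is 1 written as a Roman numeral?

Convert 1 to Roman numerals:
  1 contains 1×1 (I)

I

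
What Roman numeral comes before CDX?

CDX = 410; previous is 409

CDIX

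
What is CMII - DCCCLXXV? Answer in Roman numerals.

CMII = 902
DCCCLXXV = 875
902 - 875 = 27

XXVII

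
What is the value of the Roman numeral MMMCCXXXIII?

MMMCCXXXIII: M=1000, M=1000, M=1000, C=100, C=100, X=10, X=10, X=10, I=1, I=1, I=1
1000 + 1000 + 1000 + 100 + 100 + 10 + 10 + 10 + 1 + 1 + 1 = 3233

3233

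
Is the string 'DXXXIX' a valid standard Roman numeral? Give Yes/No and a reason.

'DXXXIX': Check the rules: uses only the symbols I, V, X, L, C, D, M; no symbol is repeated more than three times in a row; V, L and D each appear at most once; the only place a smaller symbol precedes a larger one is the allowed subtractive pair IX, the symbol right after such a pair (if any) is smaller than the pair's first symbol, and otherwise the values never increase from left to right. Value: D (500) + X (10) + X (10) + X (10) + IX (9) = 539. So it is a valid standard Roman numeral.

Yes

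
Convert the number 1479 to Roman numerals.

Convert 1479 to Roman numerals:
  1479 contains 1×1000 (M)
  479 contains 1×400 (CD)
  79 contains 1×50 (L)
  29 contains 2×10 (XX)
  9 contains 1×9 (IX)

MCDLXXIX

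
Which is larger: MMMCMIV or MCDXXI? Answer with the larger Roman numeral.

MMMCMIV = 3904
MCDXXI = 1421
3904 is larger

MMMCMIV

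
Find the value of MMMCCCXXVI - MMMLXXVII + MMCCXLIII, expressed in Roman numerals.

MMMCCCXXVI = 3326, MMMLXXVII = 3077, MMCCXLIII = 2243
3326 - 3077 = 249
249 + 2243 = 2492

MMCDXCII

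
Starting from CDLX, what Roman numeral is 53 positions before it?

CDLX = 460
460 - 53 = 407

CDVII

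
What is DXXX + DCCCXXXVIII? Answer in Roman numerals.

DXXX = 530
DCCCXXXVIII = 838
530 + 838 = 1368

MCCCLXVIII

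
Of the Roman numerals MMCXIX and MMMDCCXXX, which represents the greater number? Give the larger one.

MMCXIX = 2119
MMMDCCXXX = 3730
3730 is larger

MMMDCCXXX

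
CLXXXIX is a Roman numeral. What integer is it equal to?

CLXXXIX: C=100, L=50, X=10, X=10, X=10, IX=9
100 + 50 + 10 + 10 + 10 + 9 = 189

189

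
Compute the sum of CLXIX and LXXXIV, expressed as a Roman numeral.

CLXIX = 169
LXXXIV = 84
169 + 84 = 253

CCLIII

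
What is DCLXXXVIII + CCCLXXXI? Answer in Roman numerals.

DCLXXXVIII = 688
CCCLXXXI = 381
688 + 381 = 1069

MLXIX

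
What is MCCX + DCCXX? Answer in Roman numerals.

MCCX = 1210
DCCXX = 720
1210 + 720 = 1930

MCMXXX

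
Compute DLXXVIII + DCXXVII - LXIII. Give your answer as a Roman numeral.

DLXXVIII = 578, DCXXVII = 627, LXIII = 63
578 + 627 = 1205
1205 - 63 = 1142

MCXLII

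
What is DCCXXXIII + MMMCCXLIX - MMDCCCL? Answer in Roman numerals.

DCCXXXIII = 733, MMMCCXLIX = 3249, MMDCCCL = 2850
733 + 3249 = 3982
3982 - 2850 = 1132

MCXXXII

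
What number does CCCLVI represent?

CCCLVI: C=100, C=100, C=100, L=50, V=5, I=1
100 + 100 + 100 + 50 + 5 + 1 = 356

356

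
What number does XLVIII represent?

XLVIII: XL=40, V=5, I=1, I=1, I=1
40 + 5 + 1 + 1 + 1 = 48

48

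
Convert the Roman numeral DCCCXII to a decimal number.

DCCCXII: D=500, C=100, C=100, C=100, X=10, I=1, I=1
500 + 100 + 100 + 100 + 10 + 1 + 1 = 812

812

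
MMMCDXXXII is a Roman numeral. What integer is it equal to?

MMMCDXXXII: M=1000, M=1000, M=1000, CD=400, X=10, X=10, X=10, I=1, I=1
1000 + 1000 + 1000 + 400 + 10 + 10 + 10 + 1 + 1 = 3432

3432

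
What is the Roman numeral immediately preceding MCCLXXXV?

MCCLXXXV = 1285, so the previous integer is 1285 - 1 = 1284

MCCLXXXIV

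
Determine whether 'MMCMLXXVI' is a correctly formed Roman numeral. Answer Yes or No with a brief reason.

'MMCMLXXVI': Check the rules: uses only the symbols I, V, X, L, C, D, M; no symbol is repeated more than three times in a row; V, L and D each appear at most once; the only place a smaller symbol precedes a larger one is the allowed subtractive pair CM, the symbol right after such a pair (if any) is smaller than the pair's first symbol, and otherwise the values never increase from left to right. Value: M (1000) + M (1000) + CM (900) + L (50) + X (10) + X (10) + V (5) + I (1) = 2976. So it is a valid standard Roman numeral.

Yes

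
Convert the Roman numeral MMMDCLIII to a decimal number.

MMMDCLIII: M=1000, M=1000, M=1000, D=500, C=100, L=50, I=1, I=1, I=1
1000 + 1000 + 1000 + 500 + 100 + 50 + 1 + 1 + 1 = 3653

3653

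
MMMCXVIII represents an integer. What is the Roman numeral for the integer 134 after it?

MMMCXVIII = 3118
3118 + 134 = 3252

MMMCCLII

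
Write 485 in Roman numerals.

Convert 485 to Roman numerals:
  485 contains 1×400 (CD)
  85 contains 1×50 (L)
  35 contains 3×10 (XXX)
  5 contains 1×5 (V)

CDLXXXV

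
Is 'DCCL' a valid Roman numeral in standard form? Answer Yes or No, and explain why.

'DCCL': Check the rules: uses only the symbols I, V, X, L, C, D, M; no symbol is repeated more than three times in a row; V, L and D each appear at most once; no smaller symbol precedes a larger one (values never increase from left to right). Value: D (500) + C (100) + C (100) + L (50) = 750. So it is a valid standard Roman numeral.

Yes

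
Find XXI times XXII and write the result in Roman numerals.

XXI = 21
XXII = 22
21 × 22 = 462

CDLXII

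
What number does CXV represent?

CXV: C=100, X=10, V=5
100 + 10 + 5 = 115

115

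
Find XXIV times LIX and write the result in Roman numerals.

XXIV = 24
LIX = 59
24 × 59 = 1416

MCDXVI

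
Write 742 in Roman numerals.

Convert 742 to Roman numerals:
  742 contains 1×500 (D)
  242 contains 2×100 (CC)
  42 contains 1×40 (XL)
  2 contains 2×1 (II)

DCCXLII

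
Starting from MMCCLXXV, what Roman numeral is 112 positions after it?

MMCCLXXV = 2275
2275 + 112 = 2387

MMCCCLXXXVII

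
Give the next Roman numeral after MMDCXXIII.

MMDCXXIII = 2623, so the next integer is 2623 + 1 = 2624

MMDCXXIV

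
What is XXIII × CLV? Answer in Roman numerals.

XXIII = 23
CLV = 155
23 × 155 = 3565

MMMDLXV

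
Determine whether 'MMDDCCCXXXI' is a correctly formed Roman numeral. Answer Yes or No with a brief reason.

'MMDDCCCXXXI': D should not appear more than once

No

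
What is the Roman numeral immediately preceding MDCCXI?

MDCCXI = 1711; previous is 1710

MDCCX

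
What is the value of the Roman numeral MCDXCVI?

MCDXCVI: M=1000, CD=400, XC=90, V=5, I=1
1000 + 400 + 90 + 5 + 1 = 1496

1496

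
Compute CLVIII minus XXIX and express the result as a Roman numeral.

CLVIII = 158
XXIX = 29
158 - 29 = 129

CXXIX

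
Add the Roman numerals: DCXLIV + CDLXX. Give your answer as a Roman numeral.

DCXLIV = 644
CDLXX = 470
644 + 470 = 1114

MCXIV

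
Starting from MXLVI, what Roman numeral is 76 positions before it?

MXLVI = 1046
1046 - 76 = 970

CMLXX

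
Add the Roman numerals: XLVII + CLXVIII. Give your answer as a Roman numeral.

XLVII = 47
CLXVIII = 168
47 + 168 = 215

CCXV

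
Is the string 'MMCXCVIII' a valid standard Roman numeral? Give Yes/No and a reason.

'MMCXCVIII': Check the rules: uses only the symbols I, V, X, L, C, D, M; no symbol is repeated more than three times in a row; V, L and D each appear at most once; the only place a smaller symbol precedes a larger one is the allowed subtractive pair XC, the symbol right after such a pair (if any) is smaller than the pair's first symbol, and otherwise the values never increase from left to right. Value: M (1000) + M (1000) + C (100) + XC (90) + V (5) + I (1) + I (1) + I (1) = 2198. So it is a valid standard Roman numeral.

Yes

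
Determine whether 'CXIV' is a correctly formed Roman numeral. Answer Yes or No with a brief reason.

'CXIV': Check the rules: uses only the symbols I, V, X, L, C, D, M; no symbol is repeated more than three times in a row; V, L and D each appear at most once; the only place a smaller symbol precedes a larger one is the allowed subtractive pair IV, the symbol right after such a pair (if any) is smaller than the pair's first symbol, and otherwise the values never increase from left to right. Value: C (100) + X (10) + IV (4) = 114. So it is a valid standard Roman numeral.

Yes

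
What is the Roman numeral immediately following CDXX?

CDXX = 420; next is 421

CDXXI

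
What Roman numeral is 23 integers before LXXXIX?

LXXXIX = 89
89 - 23 = 66

LXVI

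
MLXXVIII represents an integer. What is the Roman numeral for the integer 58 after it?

MLXXVIII = 1078
1078 + 58 = 1136

MCXXXVI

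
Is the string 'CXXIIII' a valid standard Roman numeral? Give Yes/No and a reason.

'CXXIIII': More than 3 consecutive I's

No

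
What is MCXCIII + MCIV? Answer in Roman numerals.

MCXCIII = 1193
MCIV = 1104
1193 + 1104 = 2297

MMCCXCVII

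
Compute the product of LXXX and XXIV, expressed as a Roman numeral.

LXXX = 80
XXIV = 24
80 × 24 = 1920

MCMXX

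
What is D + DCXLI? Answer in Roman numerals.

D = 500
DCXLI = 641
500 + 641 = 1141

MCXLI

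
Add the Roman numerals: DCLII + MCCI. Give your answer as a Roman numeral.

DCLII = 652
MCCI = 1201
652 + 1201 = 1853

MDCCCLIII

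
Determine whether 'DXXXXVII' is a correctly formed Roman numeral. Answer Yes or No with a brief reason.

'DXXXXVII': More than 3 consecutive X's

No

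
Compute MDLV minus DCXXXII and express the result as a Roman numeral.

MDLV = 1555
DCXXXII = 632
1555 - 632 = 923

CMXXIII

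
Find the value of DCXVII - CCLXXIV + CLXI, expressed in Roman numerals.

DCXVII = 617, CCLXXIV = 274, CLXI = 161
617 - 274 = 343
343 + 161 = 504

DIV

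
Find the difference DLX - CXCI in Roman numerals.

DLX = 560
CXCI = 191
560 - 191 = 369

CCCLXIX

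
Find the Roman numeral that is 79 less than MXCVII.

MXCVII = 1097
1097 - 79 = 1018

MXVIII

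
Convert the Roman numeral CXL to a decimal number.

CXL: C=100, XL=40
100 + 40 = 140

140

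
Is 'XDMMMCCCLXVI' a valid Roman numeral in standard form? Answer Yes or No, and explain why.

'XDMMMCCCLXVI': Invalid subtractive combination: XD

No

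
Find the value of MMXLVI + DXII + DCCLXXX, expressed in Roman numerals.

MMXLVI = 2046, DXII = 512, DCCLXXX = 780
2046 + 512 = 2558
2558 + 780 = 3338

MMMCCCXXXVIII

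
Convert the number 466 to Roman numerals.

Convert 466 to Roman numerals:
  466 contains 1×400 (CD)
  66 contains 1×50 (L)
  16 contains 1×10 (X)
  6 contains 1×5 (V)
  1 contains 1×1 (I)

CDLXVI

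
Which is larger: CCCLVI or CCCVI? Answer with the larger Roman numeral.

CCCLVI = 356
CCCVI = 306
356 is larger

CCCLVI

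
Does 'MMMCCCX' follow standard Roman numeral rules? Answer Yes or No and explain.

'MMMCCCX': Check the rules: uses only the symbols I, V, X, L, C, D, M; no symbol is repeated more than three times in a row; V, L and D each appear at most once; no smaller symbol precedes a larger one (values never increase from left to right). Value: M (1000) + M (1000) + M (1000) + C (100) + C (100) + C (100) + X (10) = 3310. So it is a valid standard Roman numeral.

Yes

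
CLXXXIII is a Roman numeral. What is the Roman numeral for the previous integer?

CLXXXIII = 183; previous is 182

CLXXXII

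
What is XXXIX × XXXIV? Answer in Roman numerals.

XXXIX = 39
XXXIV = 34
39 × 34 = 1326

MCCCXXVI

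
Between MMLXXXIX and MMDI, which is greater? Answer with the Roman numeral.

MMLXXXIX = 2089
MMDI = 2501
2501 is larger

MMDI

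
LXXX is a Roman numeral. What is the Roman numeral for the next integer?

LXXX = 80; next is 81

LXXXI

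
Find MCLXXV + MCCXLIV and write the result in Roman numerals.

MCLXXV = 1175
MCCXLIV = 1244
1175 + 1244 = 2419

MMCDXIX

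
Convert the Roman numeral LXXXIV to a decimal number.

LXXXIV: L=50, X=10, X=10, X=10, IV=4
50 + 10 + 10 + 10 + 4 = 84

84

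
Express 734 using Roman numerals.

Convert 734 to Roman numerals:
  734 contains 1×500 (D)
  234 contains 2×100 (CC)
  34 contains 3×10 (XXX)
  4 contains 1×4 (IV)

DCCXXXIV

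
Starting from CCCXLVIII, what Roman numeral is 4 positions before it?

CCCXLVIII = 348
348 - 4 = 344

CCCXLIV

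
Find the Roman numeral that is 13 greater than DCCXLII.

DCCXLII = 742
742 + 13 = 755

DCCLV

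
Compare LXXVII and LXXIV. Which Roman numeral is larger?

LXXVII = 77
LXXIV = 74
77 is larger

LXXVII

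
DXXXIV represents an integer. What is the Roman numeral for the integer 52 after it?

DXXXIV = 534
534 + 52 = 586

DLXXXVI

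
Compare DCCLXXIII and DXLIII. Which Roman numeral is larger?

DCCLXXIII = 773
DXLIII = 543
773 is larger

DCCLXXIII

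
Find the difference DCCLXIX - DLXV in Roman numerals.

DCCLXIX = 769
DLXV = 565
769 - 565 = 204

CCIV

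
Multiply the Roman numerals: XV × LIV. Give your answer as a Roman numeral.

XV = 15
LIV = 54
15 × 54 = 810

DCCCX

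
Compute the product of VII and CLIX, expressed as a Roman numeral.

VII = 7
CLIX = 159
7 × 159 = 1113

MCXIII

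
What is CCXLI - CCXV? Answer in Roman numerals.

CCXLI = 241
CCXV = 215
241 - 215 = 26

XXVI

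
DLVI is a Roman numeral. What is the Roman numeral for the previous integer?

DLVI = 556; previous is 555

DLV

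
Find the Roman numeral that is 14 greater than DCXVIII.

DCXVIII = 618
618 + 14 = 632

DCXXXII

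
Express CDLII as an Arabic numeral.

CDLII: CD=400, L=50, I=1, I=1
400 + 50 + 1 + 1 = 452

452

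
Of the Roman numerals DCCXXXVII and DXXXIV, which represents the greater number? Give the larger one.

DCCXXXVII = 737
DXXXIV = 534
737 is larger

DCCXXXVII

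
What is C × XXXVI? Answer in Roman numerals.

C = 100
XXXVI = 36
100 × 36 = 3600

MMMDC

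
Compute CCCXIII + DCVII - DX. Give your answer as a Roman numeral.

CCCXIII = 313, DCVII = 607, DX = 510
313 + 607 = 920
920 - 510 = 410

CDX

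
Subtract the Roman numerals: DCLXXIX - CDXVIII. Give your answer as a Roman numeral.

DCLXXIX = 679
CDXVIII = 418
679 - 418 = 261

CCLXI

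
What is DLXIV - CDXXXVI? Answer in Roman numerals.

DLXIV = 564
CDXXXVI = 436
564 - 436 = 128

CXXVIII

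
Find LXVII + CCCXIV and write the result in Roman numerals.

LXVII = 67
CCCXIV = 314
67 + 314 = 381

CCCLXXXI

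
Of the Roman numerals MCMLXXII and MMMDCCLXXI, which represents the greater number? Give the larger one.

MCMLXXII = 1972
MMMDCCLXXI = 3771
3771 is larger

MMMDCCLXXI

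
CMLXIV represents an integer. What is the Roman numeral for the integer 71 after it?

CMLXIV = 964
964 + 71 = 1035

MXXXV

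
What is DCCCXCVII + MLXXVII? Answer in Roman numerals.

DCCCXCVII = 897
MLXXVII = 1077
897 + 1077 = 1974

MCMLXXIV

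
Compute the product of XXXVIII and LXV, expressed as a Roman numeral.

XXXVIII = 38
LXV = 65
38 × 65 = 2470

MMCDLXX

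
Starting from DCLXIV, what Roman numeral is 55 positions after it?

DCLXIV = 664
664 + 55 = 719

DCCXIX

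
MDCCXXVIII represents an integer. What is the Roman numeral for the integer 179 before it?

MDCCXXVIII = 1728
1728 - 179 = 1549

MDXLIX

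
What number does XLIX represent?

XLIX: XL=40, IX=9
40 + 9 = 49

49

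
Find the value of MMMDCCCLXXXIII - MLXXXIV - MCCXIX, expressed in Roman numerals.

MMMDCCCLXXXIII = 3883, MLXXXIV = 1084, MCCXIX = 1219
3883 - 1084 = 2799
2799 - 1219 = 1580

MDLXXX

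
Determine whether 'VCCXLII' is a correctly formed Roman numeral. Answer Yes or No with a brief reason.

'VCCXLII': Invalid subtractive combination: VC

No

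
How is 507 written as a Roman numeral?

Convert 507 to Roman numerals:
  507 contains 1×500 (D)
  7 contains 1×5 (V)
  2 contains 2×1 (II)

DVII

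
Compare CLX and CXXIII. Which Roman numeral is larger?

CLX = 160
CXXIII = 123
160 is larger

CLX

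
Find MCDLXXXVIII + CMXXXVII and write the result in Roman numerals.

MCDLXXXVIII = 1488
CMXXXVII = 937
1488 + 937 = 2425

MMCDXXV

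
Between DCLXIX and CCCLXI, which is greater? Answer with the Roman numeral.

DCLXIX = 669
CCCLXI = 361
669 is larger

DCLXIX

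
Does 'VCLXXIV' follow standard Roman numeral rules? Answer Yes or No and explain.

'VCLXXIV': V should not appear more than once

No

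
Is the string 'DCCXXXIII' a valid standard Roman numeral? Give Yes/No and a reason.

'DCCXXXIII': Check the rules: uses only the symbols I, V, X, L, C, D, M; no symbol is repeated more than three times in a row; V, L and D each appear at most once; no smaller symbol precedes a larger one (values never increase from left to right). Value: D (500) + C (100) + C (100) + X (10) + X (10) + X (10) + I (1) + I (1) + I (1) = 733. So it is a valid standard Roman numeral.

Yes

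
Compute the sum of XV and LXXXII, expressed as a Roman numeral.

XV = 15
LXXXII = 82
15 + 82 = 97

XCVII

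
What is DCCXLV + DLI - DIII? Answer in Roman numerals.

DCCXLV = 745, DLI = 551, DIII = 503
745 + 551 = 1296
1296 - 503 = 793

DCCXCIII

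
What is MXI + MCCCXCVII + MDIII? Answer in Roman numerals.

MXI = 1011, MCCCXCVII = 1397, MDIII = 1503
1011 + 1397 = 2408
2408 + 1503 = 3911

MMMCMXI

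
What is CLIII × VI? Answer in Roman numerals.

CLIII = 153
VI = 6
153 × 6 = 918

CMXVIII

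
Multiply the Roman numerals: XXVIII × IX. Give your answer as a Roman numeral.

XXVIII = 28
IX = 9
28 × 9 = 252

CCLII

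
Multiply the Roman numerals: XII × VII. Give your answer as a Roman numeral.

XII = 12
VII = 7
12 × 7 = 84

LXXXIV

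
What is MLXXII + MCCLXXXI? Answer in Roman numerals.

MLXXII = 1072
MCCLXXXI = 1281
1072 + 1281 = 2353

MMCCCLIII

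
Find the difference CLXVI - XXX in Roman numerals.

CLXVI = 166
XXX = 30
166 - 30 = 136

CXXXVI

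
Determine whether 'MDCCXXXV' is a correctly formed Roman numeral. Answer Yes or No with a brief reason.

'MDCCXXXV': Check the rules: uses only the symbols I, V, X, L, C, D, M; no symbol is repeated more than three times in a row; V, L and D each appear at most once; no smaller symbol precedes a larger one (values never increase from left to right). Value: M (1000) + D (500) + C (100) + C (100) + X (10) + X (10) + X (10) + V (5) = 1735. So it is a valid standard Roman numeral.

Yes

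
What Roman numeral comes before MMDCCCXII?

MMDCCCXII = 2812; previous is 2811

MMDCCCXI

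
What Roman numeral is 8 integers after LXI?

LXI = 61
61 + 8 = 69

LXIX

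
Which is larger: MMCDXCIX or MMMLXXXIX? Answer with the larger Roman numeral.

MMCDXCIX = 2499
MMMLXXXIX = 3089
3089 is larger

MMMLXXXIX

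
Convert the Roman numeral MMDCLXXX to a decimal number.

MMDCLXXX: M=1000, M=1000, D=500, C=100, L=50, X=10, X=10, X=10
1000 + 1000 + 500 + 100 + 50 + 10 + 10 + 10 = 2680

2680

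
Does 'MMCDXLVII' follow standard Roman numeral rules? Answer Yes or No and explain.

'MMCDXLVII': Check the rules: uses only the symbols I, V, X, L, C, D, M; no symbol is repeated more than three times in a row; V, L and D each appear at most once; the only places a smaller symbol precedes a larger one are the allowed subtractive pairs CD, XL, the symbol right after such a pair (if any) is smaller than the pair's first symbol, and otherwise the values never increase from left to right. Value: M (1000) + M (1000) + CD (400) + XL (40) + V (5) + I (1) + I (1) = 2447. So it is a valid standard Roman numeral.

Yes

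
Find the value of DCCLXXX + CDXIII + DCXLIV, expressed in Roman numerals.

DCCLXXX = 780, CDXIII = 413, DCXLIV = 644
780 + 413 = 1193
1193 + 644 = 1837

MDCCCXXXVII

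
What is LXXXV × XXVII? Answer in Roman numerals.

LXXXV = 85
XXVII = 27
85 × 27 = 2295

MMCCXCV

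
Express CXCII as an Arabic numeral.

CXCII: C=100, XC=90, I=1, I=1
100 + 90 + 1 + 1 = 192

192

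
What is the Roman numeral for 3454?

Convert 3454 to Roman numerals:
  3454 contains 3×1000 (MMM)
  454 contains 1×400 (CD)
  54 contains 1×50 (L)
  4 contains 1×4 (IV)

MMMCDLIV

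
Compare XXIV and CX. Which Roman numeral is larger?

XXIV = 24
CX = 110
110 is larger

CX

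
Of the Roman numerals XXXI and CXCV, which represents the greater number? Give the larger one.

XXXI = 31
CXCV = 195
195 is larger

CXCV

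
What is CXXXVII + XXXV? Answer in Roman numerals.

CXXXVII = 137
XXXV = 35
137 + 35 = 172

CLXXII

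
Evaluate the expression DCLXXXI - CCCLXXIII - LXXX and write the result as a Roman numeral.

DCLXXXI = 681, CCCLXXIII = 373, LXXX = 80
681 - 373 = 308
308 - 80 = 228

CCXXVIII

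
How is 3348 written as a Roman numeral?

Convert 3348 to Roman numerals:
  3348 contains 3×1000 (MMM)
  348 contains 3×100 (CCC)
  48 contains 1×40 (XL)
  8 contains 1×5 (V)
  3 contains 3×1 (III)

MMMCCCXLVIII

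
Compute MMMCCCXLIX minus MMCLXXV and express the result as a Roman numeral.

MMMCCCXLIX = 3349
MMCLXXV = 2175
3349 - 2175 = 1174

MCLXXIV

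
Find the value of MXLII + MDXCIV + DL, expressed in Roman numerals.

MXLII = 1042, MDXCIV = 1594, DL = 550
1042 + 1594 = 2636
2636 + 550 = 3186

MMMCLXXXVI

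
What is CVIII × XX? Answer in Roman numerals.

CVIII = 108
XX = 20
108 × 20 = 2160

MMCLX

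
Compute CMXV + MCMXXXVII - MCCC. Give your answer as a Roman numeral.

CMXV = 915, MCMXXXVII = 1937, MCCC = 1300
915 + 1937 = 2852
2852 - 1300 = 1552

MDLII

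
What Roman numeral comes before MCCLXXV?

MCCLXXV = 1275; previous is 1274

MCCLXXIV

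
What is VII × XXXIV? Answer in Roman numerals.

VII = 7
XXXIV = 34
7 × 34 = 238

CCXXXVIII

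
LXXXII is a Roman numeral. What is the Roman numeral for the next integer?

LXXXII = 82, so the next integer is 82 + 1 = 83

LXXXIII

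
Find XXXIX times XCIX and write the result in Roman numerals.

XXXIX = 39
XCIX = 99
39 × 99 = 3861

MMMDCCCLXI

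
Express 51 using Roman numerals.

Convert 51 to Roman numerals:
  51 contains 1×50 (L)
  1 contains 1×1 (I)

LI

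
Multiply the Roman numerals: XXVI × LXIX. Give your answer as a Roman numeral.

XXVI = 26
LXIX = 69
26 × 69 = 1794

MDCCXCIV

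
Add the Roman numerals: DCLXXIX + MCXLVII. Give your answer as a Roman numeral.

DCLXXIX = 679
MCXLVII = 1147
679 + 1147 = 1826

MDCCCXXVI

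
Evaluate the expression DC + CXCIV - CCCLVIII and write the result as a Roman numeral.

DC = 600, CXCIV = 194, CCCLVIII = 358
600 + 194 = 794
794 - 358 = 436

CDXXXVI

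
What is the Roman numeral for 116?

Convert 116 to Roman numerals:
  116 contains 1×100 (C)
  16 contains 1×10 (X)
  6 contains 1×5 (V)
  1 contains 1×1 (I)

CXVI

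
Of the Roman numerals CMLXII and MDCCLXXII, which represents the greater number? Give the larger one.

CMLXII = 962
MDCCLXXII = 1772
1772 is larger

MDCCLXXII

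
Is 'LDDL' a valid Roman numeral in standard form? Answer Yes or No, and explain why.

'LDDL': L should not appear more than once

No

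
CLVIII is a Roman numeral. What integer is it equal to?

CLVIII: C=100, L=50, V=5, I=1, I=1, I=1
100 + 50 + 5 + 1 + 1 + 1 = 158

158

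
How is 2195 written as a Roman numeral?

Convert 2195 to Roman numerals:
  2195 contains 2×1000 (MM)
  195 contains 1×100 (C)
  95 contains 1×90 (XC)
  5 contains 1×5 (V)

MMCXCV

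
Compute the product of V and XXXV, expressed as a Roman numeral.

V = 5
XXXV = 35
5 × 35 = 175

CLXXV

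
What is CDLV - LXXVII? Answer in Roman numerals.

CDLV = 455
LXXVII = 77
455 - 77 = 378

CCCLXXVIII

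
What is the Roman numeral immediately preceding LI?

LI = 51; previous is 50

L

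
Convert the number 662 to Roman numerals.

Convert 662 to Roman numerals:
  662 contains 1×500 (D)
  162 contains 1×100 (C)
  62 contains 1×50 (L)
  12 contains 1×10 (X)
  2 contains 2×1 (II)

DCLXII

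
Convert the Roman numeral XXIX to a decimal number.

XXIX: X=10, X=10, IX=9
10 + 10 + 9 = 29

29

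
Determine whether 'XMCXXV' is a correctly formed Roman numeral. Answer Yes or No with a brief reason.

'XMCXXV': Invalid subtractive combination: XM

No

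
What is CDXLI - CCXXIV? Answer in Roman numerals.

CDXLI = 441
CCXXIV = 224
441 - 224 = 217

CCXVII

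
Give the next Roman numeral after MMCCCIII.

MMCCCIII = 2303, so the next integer is 2303 + 1 = 2304

MMCCCIV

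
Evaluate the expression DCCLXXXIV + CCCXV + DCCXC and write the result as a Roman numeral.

DCCLXXXIV = 784, CCCXV = 315, DCCXC = 790
784 + 315 = 1099
1099 + 790 = 1889

MDCCCLXXXIX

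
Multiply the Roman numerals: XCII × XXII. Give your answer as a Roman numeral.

XCII = 92
XXII = 22
92 × 22 = 2024

MMXXIV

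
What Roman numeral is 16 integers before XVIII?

XVIII = 18
18 - 16 = 2

II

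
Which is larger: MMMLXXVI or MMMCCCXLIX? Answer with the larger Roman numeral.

MMMLXXVI = 3076
MMMCCCXLIX = 3349
3349 is larger

MMMCCCXLIX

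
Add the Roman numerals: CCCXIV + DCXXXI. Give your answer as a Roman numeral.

CCCXIV = 314
DCXXXI = 631
314 + 631 = 945

CMXLV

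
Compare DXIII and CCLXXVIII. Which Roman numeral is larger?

DXIII = 513
CCLXXVIII = 278
513 is larger

DXIII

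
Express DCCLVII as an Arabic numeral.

DCCLVII: D=500, C=100, C=100, L=50, V=5, I=1, I=1
500 + 100 + 100 + 50 + 5 + 1 + 1 = 757

757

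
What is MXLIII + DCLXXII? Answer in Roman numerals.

MXLIII = 1043
DCLXXII = 672
1043 + 672 = 1715

MDCCXV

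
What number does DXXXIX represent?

DXXXIX: D=500, X=10, X=10, X=10, IX=9
500 + 10 + 10 + 10 + 9 = 539

539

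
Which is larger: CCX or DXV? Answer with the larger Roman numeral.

CCX = 210
DXV = 515
515 is larger

DXV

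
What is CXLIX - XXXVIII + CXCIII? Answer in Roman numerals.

CXLIX = 149, XXXVIII = 38, CXCIII = 193
149 - 38 = 111
111 + 193 = 304

CCCIV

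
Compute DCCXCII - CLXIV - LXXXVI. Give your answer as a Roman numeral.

DCCXCII = 792, CLXIV = 164, LXXXVI = 86
792 - 164 = 628
628 - 86 = 542

DXLII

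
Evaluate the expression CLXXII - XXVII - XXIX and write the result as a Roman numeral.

CLXXII = 172, XXVII = 27, XXIX = 29
172 - 27 = 145
145 - 29 = 116

CXVI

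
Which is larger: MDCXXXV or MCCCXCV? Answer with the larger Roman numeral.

MDCXXXV = 1635
MCCCXCV = 1395
1635 is larger

MDCXXXV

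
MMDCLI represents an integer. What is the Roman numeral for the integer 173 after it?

MMDCLI = 2651
2651 + 173 = 2824

MMDCCCXXIV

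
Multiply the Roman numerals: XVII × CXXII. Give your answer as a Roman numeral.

XVII = 17
CXXII = 122
17 × 122 = 2074

MMLXXIV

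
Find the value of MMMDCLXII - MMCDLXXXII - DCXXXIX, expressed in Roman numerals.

MMMDCLXII = 3662, MMCDLXXXII = 2482, DCXXXIX = 639
3662 - 2482 = 1180
1180 - 639 = 541

DXLI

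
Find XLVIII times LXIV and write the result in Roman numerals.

XLVIII = 48
LXIV = 64
48 × 64 = 3072

MMMLXXII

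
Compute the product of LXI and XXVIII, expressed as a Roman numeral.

LXI = 61
XXVIII = 28
61 × 28 = 1708

MDCCVIII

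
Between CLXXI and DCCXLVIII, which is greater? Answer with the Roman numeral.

CLXXI = 171
DCCXLVIII = 748
748 is larger

DCCXLVIII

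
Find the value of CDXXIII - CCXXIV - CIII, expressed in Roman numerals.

CDXXIII = 423, CCXXIV = 224, CIII = 103
423 - 224 = 199
199 - 103 = 96

XCVI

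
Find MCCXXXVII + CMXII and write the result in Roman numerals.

MCCXXXVII = 1237
CMXII = 912
1237 + 912 = 2149

MMCXLIX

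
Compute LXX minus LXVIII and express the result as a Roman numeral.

LXX = 70
LXVIII = 68
70 - 68 = 2

II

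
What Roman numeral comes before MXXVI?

MXXVI = 1026; previous is 1025

MXXV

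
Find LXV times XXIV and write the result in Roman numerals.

LXV = 65
XXIV = 24
65 × 24 = 1560

MDLX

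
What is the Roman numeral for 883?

Convert 883 to Roman numerals:
  883 contains 1×500 (D)
  383 contains 3×100 (CCC)
  83 contains 1×50 (L)
  33 contains 3×10 (XXX)
  3 contains 3×1 (III)

DCCCLXXXIII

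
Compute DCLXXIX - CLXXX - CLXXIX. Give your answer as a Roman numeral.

DCLXXIX = 679, CLXXX = 180, CLXXIX = 179
679 - 180 = 499
499 - 179 = 320

CCCXX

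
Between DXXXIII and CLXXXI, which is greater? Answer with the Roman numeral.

DXXXIII = 533
CLXXXI = 181
533 is larger

DXXXIII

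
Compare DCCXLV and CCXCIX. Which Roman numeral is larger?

DCCXLV = 745
CCXCIX = 299
745 is larger

DCCXLV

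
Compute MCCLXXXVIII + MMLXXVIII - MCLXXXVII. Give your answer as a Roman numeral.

MCCLXXXVIII = 1288, MMLXXVIII = 2078, MCLXXXVII = 1187
1288 + 2078 = 3366
3366 - 1187 = 2179

MMCLXXIX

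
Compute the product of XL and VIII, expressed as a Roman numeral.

XL = 40
VIII = 8
40 × 8 = 320

CCCXX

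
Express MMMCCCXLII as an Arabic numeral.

MMMCCCXLII: M=1000, M=1000, M=1000, C=100, C=100, C=100, XL=40, I=1, I=1
1000 + 1000 + 1000 + 100 + 100 + 100 + 40 + 1 + 1 = 3342

3342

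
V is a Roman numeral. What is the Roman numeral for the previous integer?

V = 5; previous is 4

IV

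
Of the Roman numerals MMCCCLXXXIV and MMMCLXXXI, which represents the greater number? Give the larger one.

MMCCCLXXXIV = 2384
MMMCLXXXI = 3181
3181 is larger

MMMCLXXXI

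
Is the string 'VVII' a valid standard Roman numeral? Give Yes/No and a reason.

'VVII': V should not appear more than once

No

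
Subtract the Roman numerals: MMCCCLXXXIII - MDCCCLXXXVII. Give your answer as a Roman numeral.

MMCCCLXXXIII = 2383
MDCCCLXXXVII = 1887
2383 - 1887 = 496

CDXCVI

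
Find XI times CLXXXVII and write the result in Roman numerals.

XI = 11
CLXXXVII = 187
11 × 187 = 2057

MMLVII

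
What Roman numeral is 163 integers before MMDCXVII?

MMDCXVII = 2617
2617 - 163 = 2454

MMCDLIV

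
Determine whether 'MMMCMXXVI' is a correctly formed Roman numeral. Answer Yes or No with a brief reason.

'MMMCMXXVI': Check the rules: uses only the symbols I, V, X, L, C, D, M; no symbol is repeated more than three times in a row; V, L and D each appear at most once; the only place a smaller symbol precedes a larger one is the allowed subtractive pair CM, the symbol right after such a pair (if any) is smaller than the pair's first symbol, and otherwise the values never increase from left to right. Value: M (1000) + M (1000) + M (1000) + CM (900) + X (10) + X (10) + V (5) + I (1) = 3926. So it is a valid standard Roman numeral.

Yes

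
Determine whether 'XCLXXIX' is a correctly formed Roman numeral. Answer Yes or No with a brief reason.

'XCLXXIX': X (position 1) comes before the larger symbol L (position 3) without being directly in front of it as a subtractive pair; apart from IV, IX, XL, XC, CD and CM, symbols must go from largest to smallest

No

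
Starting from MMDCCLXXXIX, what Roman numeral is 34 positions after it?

MMDCCLXXXIX = 2789
2789 + 34 = 2823

MMDCCCXXIII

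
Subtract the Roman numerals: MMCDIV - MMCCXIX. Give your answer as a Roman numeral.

MMCDIV = 2404
MMCCXIX = 2219
2404 - 2219 = 185

CLXXXV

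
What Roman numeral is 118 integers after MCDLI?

MCDLI = 1451
1451 + 118 = 1569

MDLXIX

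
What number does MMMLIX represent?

MMMLIX: M=1000, M=1000, M=1000, L=50, IX=9
1000 + 1000 + 1000 + 50 + 9 = 3059

3059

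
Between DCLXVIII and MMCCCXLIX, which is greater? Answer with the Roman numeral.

DCLXVIII = 668
MMCCCXLIX = 2349
2349 is larger

MMCCCXLIX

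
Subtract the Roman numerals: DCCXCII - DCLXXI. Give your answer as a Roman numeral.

DCCXCII = 792
DCLXXI = 671
792 - 671 = 121

CXXI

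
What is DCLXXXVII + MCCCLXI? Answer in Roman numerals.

DCLXXXVII = 687
MCCCLXI = 1361
687 + 1361 = 2048

MMXLVIII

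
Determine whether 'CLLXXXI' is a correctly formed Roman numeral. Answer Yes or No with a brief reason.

'CLLXXXI': L should not appear more than once

No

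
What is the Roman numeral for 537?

Convert 537 to Roman numerals:
  537 contains 1×500 (D)
  37 contains 3×10 (XXX)
  7 contains 1×5 (V)
  2 contains 2×1 (II)

DXXXVII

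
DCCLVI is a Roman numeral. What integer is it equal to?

DCCLVI: D=500, C=100, C=100, L=50, V=5, I=1
500 + 100 + 100 + 50 + 5 + 1 = 756

756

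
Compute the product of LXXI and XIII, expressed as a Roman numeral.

LXXI = 71
XIII = 13
71 × 13 = 923

CMXXIII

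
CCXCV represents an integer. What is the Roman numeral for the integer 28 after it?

CCXCV = 295
295 + 28 = 323

CCCXXIII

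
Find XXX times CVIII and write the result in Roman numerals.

XXX = 30
CVIII = 108
30 × 108 = 3240

MMMCCXL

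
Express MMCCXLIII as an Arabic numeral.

MMCCXLIII: M=1000, M=1000, C=100, C=100, XL=40, I=1, I=1, I=1
1000 + 1000 + 100 + 100 + 40 + 1 + 1 + 1 = 2243

2243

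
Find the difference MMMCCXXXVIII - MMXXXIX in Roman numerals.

MMMCCXXXVIII = 3238
MMXXXIX = 2039
3238 - 2039 = 1199

MCXCIX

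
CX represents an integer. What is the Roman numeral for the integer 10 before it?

CX = 110
110 - 10 = 100

C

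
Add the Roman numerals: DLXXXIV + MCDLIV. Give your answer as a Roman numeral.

DLXXXIV = 584
MCDLIV = 1454
584 + 1454 = 2038

MMXXXVIII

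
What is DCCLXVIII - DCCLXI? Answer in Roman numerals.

DCCLXVIII = 768
DCCLXI = 761
768 - 761 = 7

VII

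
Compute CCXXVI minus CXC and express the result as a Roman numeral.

CCXXVI = 226
CXC = 190
226 - 190 = 36

XXXVI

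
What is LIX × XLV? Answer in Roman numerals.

LIX = 59
XLV = 45
59 × 45 = 2655

MMDCLV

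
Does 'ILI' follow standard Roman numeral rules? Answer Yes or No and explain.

'ILI': Invalid subtractive combination: IL

No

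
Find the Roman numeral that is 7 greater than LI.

LI = 51
51 + 7 = 58

LVIII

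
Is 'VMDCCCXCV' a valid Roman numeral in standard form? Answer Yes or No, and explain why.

'VMDCCCXCV': V should not appear more than once

No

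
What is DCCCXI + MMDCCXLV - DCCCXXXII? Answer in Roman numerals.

DCCCXI = 811, MMDCCXLV = 2745, DCCCXXXII = 832
811 + 2745 = 3556
3556 - 832 = 2724

MMDCCXXIV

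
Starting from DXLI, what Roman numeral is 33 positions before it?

DXLI = 541
541 - 33 = 508

DVIII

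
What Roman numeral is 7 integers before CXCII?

CXCII = 192
192 - 7 = 185

CLXXXV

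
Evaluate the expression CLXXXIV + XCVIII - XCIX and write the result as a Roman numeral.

CLXXXIV = 184, XCVIII = 98, XCIX = 99
184 + 98 = 282
282 - 99 = 183

CLXXXIII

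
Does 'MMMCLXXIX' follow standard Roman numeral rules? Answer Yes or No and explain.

'MMMCLXXIX': Check the rules: uses only the symbols I, V, X, L, C, D, M; no symbol is repeated more than three times in a row; V, L and D each appear at most once; the only place a smaller symbol precedes a larger one is the allowed subtractive pair IX, the symbol right after such a pair (if any) is smaller than the pair's first symbol, and otherwise the values never increase from left to right. Value: M (1000) + M (1000) + M (1000) + C (100) + L (50) + X (10) + X (10) + IX (9) = 3179. So it is a valid standard Roman numeral.

Yes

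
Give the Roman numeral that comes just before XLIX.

XLIX = 49, so the previous integer is 49 - 1 = 48

XLVIII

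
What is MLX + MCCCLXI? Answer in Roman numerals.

MLX = 1060
MCCCLXI = 1361
1060 + 1361 = 2421

MMCDXXI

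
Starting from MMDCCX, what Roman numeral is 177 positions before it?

MMDCCX = 2710
2710 - 177 = 2533

MMDXXXIII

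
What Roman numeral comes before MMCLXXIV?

MMCLXXIV = 2174, so the previous integer is 2174 - 1 = 2173

MMCLXXIII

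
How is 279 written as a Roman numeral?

Convert 279 to Roman numerals:
  279 contains 2×100 (CC)
  79 contains 1×50 (L)
  29 contains 2×10 (XX)
  9 contains 1×9 (IX)

CCLXXIX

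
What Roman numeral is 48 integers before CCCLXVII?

CCCLXVII = 367
367 - 48 = 319

CCCXIX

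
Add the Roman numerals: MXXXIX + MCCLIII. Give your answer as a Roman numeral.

MXXXIX = 1039
MCCLIII = 1253
1039 + 1253 = 2292

MMCCXCII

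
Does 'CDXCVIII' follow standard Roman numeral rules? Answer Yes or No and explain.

'CDXCVIII': Check the rules: uses only the symbols I, V, X, L, C, D, M; no symbol is repeated more than three times in a row; V, L and D each appear at most once; the only places a smaller symbol precedes a larger one are the allowed subtractive pairs CD, XC, the symbol right after such a pair (if any) is smaller than the pair's first symbol, and otherwise the values never increase from left to right. Value: CD (400) + XC (90) + V (5) + I (1) + I (1) + I (1) = 498. So it is a valid standard Roman numeral.

Yes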